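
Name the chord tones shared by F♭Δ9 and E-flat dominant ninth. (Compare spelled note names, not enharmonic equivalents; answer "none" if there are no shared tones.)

F♭Δ9 = Fb, Ab, Cb, Eb, Gb.
E-flat dominant ninth = Eb, G, Bb, Db, F.
Shared: Eb.

Eb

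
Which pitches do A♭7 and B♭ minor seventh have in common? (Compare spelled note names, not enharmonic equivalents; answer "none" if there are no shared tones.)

A♭7: Ab C Eb Gb
B♭ minor seventh: Bb Db F Ab
Common to both → Ab.

Ab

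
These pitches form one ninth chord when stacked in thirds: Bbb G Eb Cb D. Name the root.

Cb

Arranged so that each adjacent pair is a third by letter name: Cb – Eb – G – Bbb – D.
The bottom of that stack, Cb, is the root (this is Cb dominant seventh sharp nine sharp five).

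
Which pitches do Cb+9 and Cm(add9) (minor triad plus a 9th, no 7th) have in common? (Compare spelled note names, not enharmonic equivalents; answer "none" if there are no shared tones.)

Eb, G

Cb+9 = Cb, Eb, G, Bbb, Db.
Cm(add9) = C, Eb, G, D.
Shared: Eb, G.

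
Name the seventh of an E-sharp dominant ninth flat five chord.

D-sharp

E-sharp dominant ninth flat five is built on E-sharp; its 7th is a minor 7th above the root.
A seventh above E uses the letter D, and the minor 7th above E-sharp is D-sharp.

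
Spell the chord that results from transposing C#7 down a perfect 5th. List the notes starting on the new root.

Transposed root: C# → F# (perfect 5th down). So we spell F# dominant seventh:
root → F#
3rd (major 3rd) → A#
5th (perfect 5th) → C#
7th (minor 7th) → E

F# – A# – C# – E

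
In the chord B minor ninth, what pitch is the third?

B minor ninth is built on B; its 3rd is a minor 3rd above the root.
A third above B uses the letter D, and the minor 3rd above B is D.

D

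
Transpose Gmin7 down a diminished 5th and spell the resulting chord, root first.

C#, E, G#, B

Transposed root: G → C# (diminished 5th down). So we spell C# minor seventh:
C# — root
E — minor 3rd
G# — perfect 5th
B — minor 7th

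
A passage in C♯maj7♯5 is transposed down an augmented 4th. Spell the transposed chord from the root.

An augmented 4th down from C# is G, so the new chord is G augmented major seventh.
G — root
B — major 3rd
D# — augmented 5th
F# — major 7th

G  B  D#  F#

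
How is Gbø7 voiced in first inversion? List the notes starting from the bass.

B𝄫  D𝄫  F♭  G♭

Gbø7 = G♭–B𝄫–D𝄫–F♭; first inversion → third (B𝄫) lowest.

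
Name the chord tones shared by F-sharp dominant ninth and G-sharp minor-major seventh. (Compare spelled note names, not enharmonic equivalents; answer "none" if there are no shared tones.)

G-sharp

F-sharp dominant ninth: F-sharp A-sharp C-sharp E G-sharp
G-sharp minor-major seventh: G-sharp B D-sharp F-double-sharp
Common to both → G-sharp.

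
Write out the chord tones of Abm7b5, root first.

Ab – Cb – Ebb – Gb

Abm7b5: half-diminished seventh on Ab.
Root: Ab
Minor 3rd (3rd): Cb
Diminished 5th (5th): Ebb
Minor 7th (7th): Gb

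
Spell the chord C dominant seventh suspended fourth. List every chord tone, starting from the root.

C F G Bb

Root C, quality dominant seventh suspended fourth:
- root: C
- perfect 4th: F
- perfect 5th: G
- minor 7th: Bb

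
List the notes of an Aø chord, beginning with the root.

A  C  Eb  G

Aø: half-diminished seventh on A.
- root: A
- minor 3rd: C
- diminished 5th: Eb
- minor 7th: G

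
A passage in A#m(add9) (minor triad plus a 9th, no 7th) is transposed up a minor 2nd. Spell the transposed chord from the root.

B  D  F♯  C♯

A minor 2nd up from A♯ is B, so the new chord is B minor added-ninth.
Root: B
Minor 3rd (3rd): D
Perfect 5th (5th): F♯
Major 9th (9th): C♯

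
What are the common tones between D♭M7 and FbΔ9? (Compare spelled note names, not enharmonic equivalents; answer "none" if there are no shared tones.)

D♭M7 = Db, F, Ab, C.
FbΔ9 = Fb, Ab, Cb, Eb, Gb.
Shared: Ab.

Ab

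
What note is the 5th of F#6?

C#

Root of F#6 = F#. The 5th is a perfect 5th: F# up a perfect 5th → C#.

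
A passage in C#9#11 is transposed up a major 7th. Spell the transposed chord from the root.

B#, D##, F##, A#, C##, E##

Transposed root: C# → B# (major 7th up). So we spell B# dominant ninth sharp eleven:
- root: B#
- major 3rd: D##
- perfect 5th: F##
- minor 7th: A#
- major 9th: C##
- augmented 11th: E##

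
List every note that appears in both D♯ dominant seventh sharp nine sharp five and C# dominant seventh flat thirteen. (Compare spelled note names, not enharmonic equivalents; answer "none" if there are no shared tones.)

C-sharp

D♯ dominant seventh sharp nine sharp five: D-sharp F-double-sharp A-double-sharp C-sharp E-double-sharp
C# dominant seventh flat thirteen: C-sharp E-sharp G-sharp B A
Common to both → C-sharp.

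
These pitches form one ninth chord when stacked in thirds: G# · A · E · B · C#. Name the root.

A

Stacking in thirds gives A – C# – E – G# – B, so A is the root — A major ninth.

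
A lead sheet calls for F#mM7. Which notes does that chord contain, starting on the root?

F#, A, C#, E#

F#mM7 is a minor-major seventh built on F#.
root → F#
3rd (minor 3rd) → A
5th (perfect 5th) → C#
7th (major 7th) → E#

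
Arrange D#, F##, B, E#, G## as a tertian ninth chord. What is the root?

Arranged so that each adjacent pair is a third by letter name: E# – G## – B – D# – F##.
The bottom of that stack, E#, is the root (this is E# dominant ninth flat five).

E#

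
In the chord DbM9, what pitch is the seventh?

C

Root of DbM9 = Db. The 7th is a major 7th: Db up a major 7th → C.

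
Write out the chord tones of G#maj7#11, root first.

G# B# D# F## C##

G#maj7#11 is a major seventh sharp eleven built on G#.
root → G#
3rd (major 3rd) → B#
5th (perfect 5th) → D#
7th (major 7th) → F##
11th (augmented 11th) → C##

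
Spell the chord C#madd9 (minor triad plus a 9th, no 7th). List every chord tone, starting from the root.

C#madd9 is a minor added-ninth built on C#.
- root: C#
- minor 3rd: E
- perfect 5th: G#
- major 9th: D#

C# – E – G# – D#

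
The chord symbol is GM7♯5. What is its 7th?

F#

Root of GM7♯5 = G. The 7th is a major 7th: G up a major 7th → F#.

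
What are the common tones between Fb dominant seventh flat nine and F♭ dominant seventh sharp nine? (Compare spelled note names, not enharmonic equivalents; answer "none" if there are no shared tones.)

F-flat  A-flat  C-flat  E-double-flat

Fb dominant seventh flat nine = F-flat, A-flat, C-flat, E-double-flat, G-double-flat.
F♭ dominant seventh sharp nine = F-flat, A-flat, C-flat, E-double-flat, G.
Shared: F-flat, A-flat, C-flat, E-double-flat.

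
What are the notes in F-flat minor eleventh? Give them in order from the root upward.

Fb – Abb – Cb – Ebb – Gb – Bbb

F-flat minor eleventh: minor eleventh on Fb.
Fb — root
Abb — minor 3rd
Cb — perfect 5th
Ebb — minor 7th
Gb — major 9th
Bbb — perfect 11th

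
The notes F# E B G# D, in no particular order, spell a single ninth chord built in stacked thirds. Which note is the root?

E

Arranged so that each adjacent pair is a third by letter name: E – G# – B – D – F#.
The bottom of that stack, E, is the root (this is E dominant ninth).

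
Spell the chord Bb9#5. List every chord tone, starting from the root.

Bb – D – F# – Ab – C

Root Bb, quality dominant ninth sharp five:
root → Bb
3rd (major 3rd) → D
5th (augmented 5th) → F#
7th (minor 7th) → Ab
9th (major 9th) → C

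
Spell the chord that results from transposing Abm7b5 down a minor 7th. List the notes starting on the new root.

Transposed root: A♭ → B♭ (minor 7th down). So we spell B♭ half-diminished seventh:
root → B♭
3rd (minor 3rd) → D♭
5th (diminished 5th) → F♭
7th (minor 7th) → A♭

B♭ D♭ F♭ A♭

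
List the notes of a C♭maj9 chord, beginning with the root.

C♭ E♭ G♭ B♭ D♭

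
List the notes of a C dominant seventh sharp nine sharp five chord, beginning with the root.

Root C, quality dominant seventh sharp nine sharp five:
C — root
E — major 3rd
G-sharp — augmented 5th
B-flat — minor 7th
D-sharp — augmented 9th

C, E, G-sharp, B-flat, D-sharp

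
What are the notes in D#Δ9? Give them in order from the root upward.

D# F## A# C## E#

D#Δ9: major ninth on D#.
Root: D#
Major 3rd (3rd): F##
Perfect 5th (5th): A#
Major 7th (7th): C##
Major 9th (9th): E#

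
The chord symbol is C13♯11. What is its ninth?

D

C13♯11 is built on C; its 9th is a major 9th above the root.
A second above C uses the letter D, and the major 9th above C is D.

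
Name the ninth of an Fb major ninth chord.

G-flat

Root of Fb major ninth = F-flat. The 9th is a major 9th: F-flat up a major 9th → G-flat.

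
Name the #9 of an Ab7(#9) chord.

Root of Ab7(#9) = Ab. The 9th is an augmented 9th: Ab up an augmented 9th → B.

B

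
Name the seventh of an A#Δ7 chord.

G##

Root of A#Δ7 = A#. The 7th is a major 7th: A# up a major 7th → G##.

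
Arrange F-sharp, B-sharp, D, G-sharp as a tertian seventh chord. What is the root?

G-sharp

Stacking in thirds gives G-sharp – B-sharp – D – F-sharp, so G-sharp is the root — G-sharp dominant seventh flat five.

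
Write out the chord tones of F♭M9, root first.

F♭  A♭  C♭  E♭  G♭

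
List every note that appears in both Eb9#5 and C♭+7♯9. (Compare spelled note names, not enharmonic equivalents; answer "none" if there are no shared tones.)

Eb – G

Eb9#5: Eb G B Db F
C♭+7♯9: Cb Eb G Bbb D
Common to both → Eb, G.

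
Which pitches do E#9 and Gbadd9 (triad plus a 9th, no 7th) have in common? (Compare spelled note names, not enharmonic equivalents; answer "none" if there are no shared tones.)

E#9 = E#, G##, B#, D#, F##.
Gbadd9 = Gb, Bb, Db, Ab.
Shared: none.

none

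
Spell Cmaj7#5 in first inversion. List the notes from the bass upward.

E G# B C

Cmaj7#5 = C–E–G#–B; first inversion → third (E) lowest.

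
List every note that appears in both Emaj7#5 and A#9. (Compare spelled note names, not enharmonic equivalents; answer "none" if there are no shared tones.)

Emaj7#5: E G# B# D#
A#9: A# C## E# G# B#
Common to both → G#, B#.

G# B#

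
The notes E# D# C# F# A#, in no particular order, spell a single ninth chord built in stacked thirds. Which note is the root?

D#

Stacking in thirds gives D# – F# – A# – C# – E#, so D# is the root — D# minor ninth.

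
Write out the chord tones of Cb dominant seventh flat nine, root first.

Root Cb, quality dominant seventh flat nine:
- root: Cb
- major 3rd: Eb
- perfect 5th: Gb
- minor 7th: Bbb
- minor 9th: Dbb

Cb, Eb, Gb, Bbb, Dbb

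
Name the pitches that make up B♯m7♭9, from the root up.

B♯m7♭9: minor seventh flat nine on B♯.
- root: B♯
- minor 3rd: D♯
- perfect 5th: F𝄪
- minor 7th: A♯
- minor 9th: C♯

B♯ D♯ F𝄪 A♯ C♯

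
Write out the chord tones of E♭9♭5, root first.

E♭9♭5 is a dominant ninth flat five built on Eb.
Eb — root
G — major 3rd
Bbb — diminished 5th
Db — minor 7th
F — major 9th

Eb, G, Bbb, Db, F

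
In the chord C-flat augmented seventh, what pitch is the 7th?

B-double-flat

Root of C-flat augmented seventh = C-flat. The 7th is a minor 7th: C-flat up a minor 7th → B-double-flat.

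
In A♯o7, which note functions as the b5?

E

Root of A♯o7 = A#. The 5th is a diminished 5th: A# up a diminished 5th → E.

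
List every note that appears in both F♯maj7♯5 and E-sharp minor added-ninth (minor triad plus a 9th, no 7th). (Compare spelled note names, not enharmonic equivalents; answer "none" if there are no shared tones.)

E#

F♯maj7♯5: F# A# C## E#
E-sharp minor added-ninth: E# G# B# F##
Common to both → E#.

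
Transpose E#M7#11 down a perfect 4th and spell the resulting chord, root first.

Transposed root: E# → B# (perfect 4th down). So we spell B# major seventh sharp eleven:
Root: B#
Major 3rd (3rd): D##
Perfect 5th (5th): F##
Major 7th (7th): A##
Augmented 11th (11th): E##

B# – D## – F## – A## – E##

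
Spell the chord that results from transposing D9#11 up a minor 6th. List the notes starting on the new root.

Transposed root: D → B♭ (minor 6th up). So we spell B♭ dominant ninth sharp eleven:
- root: B♭
- major 3rd: D
- perfect 5th: F
- minor 7th: A♭
- major 9th: C
- augmented 11th: E

B♭  D  F  A♭  C  E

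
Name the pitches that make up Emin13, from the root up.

Emin13: minor thirteenth on E.
root → E
3rd (minor 3rd) → G
5th (perfect 5th) → B
7th (minor 7th) → D
9th (major 9th) → F#
11th (perfect 11th) → A
13th (major 13th) → C#

E  G  B  D  F#  A  C#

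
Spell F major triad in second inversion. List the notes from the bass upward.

C, F, A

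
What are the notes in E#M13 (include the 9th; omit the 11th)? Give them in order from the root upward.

E#M13 is a major thirteenth built on E#.
root → E#
3rd (major 3rd) → G##
5th (perfect 5th) → B#
7th (major 7th) → D##
9th (major 9th) → F##
13th (major 13th) → C##

E# – G## – B# – D## – F## – C##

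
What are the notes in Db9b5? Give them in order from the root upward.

Db – F – Abb – Cb – Eb

Db9b5: dominant ninth flat five on Db.
- root: Db
- major 3rd: F
- diminished 5th: Abb
- minor 7th: Cb
- major 9th: Eb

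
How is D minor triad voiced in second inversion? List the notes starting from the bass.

In root position, D minor triad is D–F–A.
Second inversion puts the fifth (A) in the bass.

A  D  F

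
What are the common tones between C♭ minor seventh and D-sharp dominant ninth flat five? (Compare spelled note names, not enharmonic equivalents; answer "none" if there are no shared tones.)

none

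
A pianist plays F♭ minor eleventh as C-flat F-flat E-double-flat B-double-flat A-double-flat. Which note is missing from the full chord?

The full F♭ minor eleventh chord is F-flat, A-double-flat, C-flat, E-double-flat, G-flat, B-double-flat.
Comparing with the voicing, the major 9th (9th) — G-flat — is absent.

G-flat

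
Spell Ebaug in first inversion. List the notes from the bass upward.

G, B, E♭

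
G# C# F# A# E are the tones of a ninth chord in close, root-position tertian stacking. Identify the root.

Stacking in thirds gives F# – A# – C# – E – G#, so F# is the root — F# dominant ninth.

F#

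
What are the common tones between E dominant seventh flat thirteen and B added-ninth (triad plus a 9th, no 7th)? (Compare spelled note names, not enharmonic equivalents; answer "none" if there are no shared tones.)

B

E dominant seventh flat thirteen = E, G-sharp, B, D, C.
B added-ninth = B, D-sharp, F-sharp, C-sharp.
Shared: B.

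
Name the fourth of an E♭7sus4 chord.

E♭7sus4 is built on Eb; its 4th is a perfect 4th above the root.
A fourth above E uses the letter A, and the perfect 4th above Eb is Ab.

Ab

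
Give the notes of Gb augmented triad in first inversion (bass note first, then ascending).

B-flat – D – G-flat

In root position, Gb augmented triad is G-flat–B-flat–D.
First inversion puts the third (B-flat) in the bass.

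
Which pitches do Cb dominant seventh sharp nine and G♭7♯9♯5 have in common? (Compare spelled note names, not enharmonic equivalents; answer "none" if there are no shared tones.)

G♭, D

Cb dominant seventh sharp nine = C♭, E♭, G♭, B𝄫, D.
G♭7♯9♯5 = G♭, B♭, D, F♭, A.
Shared: G♭, D.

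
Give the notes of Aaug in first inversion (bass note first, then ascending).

In root position, Aaug is A–C#–E#.
First inversion puts the third (C#) in the bass.

C#  E#  A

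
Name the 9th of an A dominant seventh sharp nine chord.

B-sharp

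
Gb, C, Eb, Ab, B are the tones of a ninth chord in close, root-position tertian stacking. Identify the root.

Arranged so that each adjacent pair is a third by letter name: Ab – C – Eb – Gb – B.
The bottom of that stack, Ab, is the root (this is Ab dominant seventh sharp nine).

Ab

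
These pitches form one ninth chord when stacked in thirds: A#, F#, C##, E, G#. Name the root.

Arranged so that each adjacent pair is a third by letter name: F# – A# – C## – E – G#.
The bottom of that stack, F#, is the root (this is F# dominant ninth sharp five).

F#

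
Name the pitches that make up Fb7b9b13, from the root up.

Fb7b9b13: dominant seventh flat nine flat thirteen on Fb.
root → Fb
3rd (major 3rd) → Ab
5th (perfect 5th) → Cb
7th (minor 7th) → Ebb
9th (minor 9th) → Gbb
13th (minor 13th) → Dbb

Fb Ab Cb Ebb Gbb Dbb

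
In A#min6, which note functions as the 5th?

A#min6 is built on A#; its 5th is a perfect 5th above the root.
A fifth above A uses the letter E, and the perfect 5th above A# is E#.

E#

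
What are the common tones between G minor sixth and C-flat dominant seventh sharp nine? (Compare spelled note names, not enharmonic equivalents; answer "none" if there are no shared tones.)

G minor sixth = G, B-flat, D, E.
C-flat dominant seventh sharp nine = C-flat, E-flat, G-flat, B-double-flat, D.
Shared: D.

D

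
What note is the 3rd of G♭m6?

B𝄫

Root of G♭m6 = G♭. The 3rd is a minor 3rd: G♭ up a minor 3rd → B𝄫.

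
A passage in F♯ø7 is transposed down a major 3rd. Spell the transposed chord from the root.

D, F, Ab, C

A major 3rd down from F# is D, so the new chord is D half-diminished seventh.
Root: D
Minor 3rd (3rd): F
Diminished 5th (5th): Ab
Minor 7th (7th): C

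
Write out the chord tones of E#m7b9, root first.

E#, G#, B#, D#, F#

E#m7b9: minor seventh flat nine on E#.
- root: E#
- minor 3rd: G#
- perfect 5th: B#
- minor 7th: D#
- minor 9th: F#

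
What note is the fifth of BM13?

F#

Root of BM13 = B. The 5th is a perfect 5th: B up a perfect 5th → F#.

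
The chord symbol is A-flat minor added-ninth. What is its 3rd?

A-flat minor added-ninth is built on Ab; its 3rd is a minor 3rd above the root.
A third above A uses the letter C, and the minor 3rd above Ab is Cb.

Cb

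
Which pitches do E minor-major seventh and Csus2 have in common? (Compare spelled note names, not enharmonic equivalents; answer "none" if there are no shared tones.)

G

E minor-major seventh: E G B D#
Csus2: C D G
Common to both → G.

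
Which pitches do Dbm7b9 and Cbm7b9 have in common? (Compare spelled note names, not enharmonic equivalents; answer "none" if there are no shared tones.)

Cb – Ebb

Dbm7b9 = Db, Fb, Ab, Cb, Ebb.
Cbm7b9 = Cb, Ebb, Gb, Bbb, Dbb.
Shared: Cb, Ebb.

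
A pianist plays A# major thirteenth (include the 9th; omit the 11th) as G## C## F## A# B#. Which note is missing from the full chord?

E#

A# major thirteenth = A#, C##, E#, G##, B#, F##. The voicing lacks the 5th (perfect 5th), E#.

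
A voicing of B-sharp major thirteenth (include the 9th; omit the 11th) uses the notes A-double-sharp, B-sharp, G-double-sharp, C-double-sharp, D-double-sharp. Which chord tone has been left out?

F-double-sharp

B-sharp major thirteenth = B-sharp, D-double-sharp, F-double-sharp, A-double-sharp, C-double-sharp, G-double-sharp. The voicing lacks the 5th (perfect 5th), F-double-sharp.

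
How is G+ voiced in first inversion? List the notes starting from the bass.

In root position, G+ is G–B–D#.
First inversion puts the third (B) in the bass.

B, D#, G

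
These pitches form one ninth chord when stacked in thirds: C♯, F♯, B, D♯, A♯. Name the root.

B

Stacking in thirds gives B – D♯ – F♯ – A♯ – C♯, so B is the root — B major ninth.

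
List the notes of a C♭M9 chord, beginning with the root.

Cb, Eb, Gb, Bb, Db

C♭M9 is a major ninth built on Cb.
Cb — root
Eb — major 3rd
Gb — perfect 5th
Bb — major 7th
Db — major 9th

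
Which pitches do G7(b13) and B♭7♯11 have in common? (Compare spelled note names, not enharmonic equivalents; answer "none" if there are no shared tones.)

D F

G7(b13) = G, B, D, F, Eb.
B♭7♯11 = Bb, D, F, Ab, E.
Shared: D, F.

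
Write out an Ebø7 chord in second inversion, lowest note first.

Bbb, Db, Eb, Gb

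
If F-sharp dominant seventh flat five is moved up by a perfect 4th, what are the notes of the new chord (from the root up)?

B, D#, F, A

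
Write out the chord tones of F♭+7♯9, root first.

Root F♭, quality dominant seventh sharp nine sharp five:
root → F♭
3rd (major 3rd) → A♭
5th (augmented 5th) → C
7th (minor 7th) → E𝄫
9th (augmented 9th) → G

F♭, A♭, C, E𝄫, G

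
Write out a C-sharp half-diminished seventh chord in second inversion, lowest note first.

In root position, C-sharp half-diminished seventh is C-sharp–E–G–B.
Second inversion puts the fifth (G) in the bass.

G – B – C-sharp – E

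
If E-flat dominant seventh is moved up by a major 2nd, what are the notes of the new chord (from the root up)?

Transposed root: Eb → F (major 2nd up). So we spell F dominant seventh:
root → F
3rd (major 3rd) → A
5th (perfect 5th) → C
7th (minor 7th) → Eb

F – A – C – Eb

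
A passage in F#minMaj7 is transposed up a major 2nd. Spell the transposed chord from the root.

F# up a major 2nd → G#. New chord: G# minor-major seventh.
root → G#
3rd (minor 3rd) → B
5th (perfect 5th) → D#
7th (major 7th) → F##

G# B D# F##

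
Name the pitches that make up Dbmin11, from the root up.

Dbmin11: minor eleventh on Db.
Db — root
Fb — minor 3rd
Ab — perfect 5th
Cb — minor 7th
Eb — major 9th
Gb — perfect 11th

Db, Fb, Ab, Cb, Eb, Gb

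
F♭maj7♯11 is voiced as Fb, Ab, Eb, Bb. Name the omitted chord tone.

The full F♭maj7♯11 chord is Fb, Ab, Cb, Eb, Bb.
Comparing with the voicing, the perfect 5th (5th) — Cb — is absent.

Cb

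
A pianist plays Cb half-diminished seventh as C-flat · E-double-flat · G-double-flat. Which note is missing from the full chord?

The full Cb half-diminished seventh chord is C-flat, E-double-flat, G-double-flat, B-double-flat.
Comparing with the voicing, the minor 7th (7th) — B-double-flat — is absent.

B-double-flat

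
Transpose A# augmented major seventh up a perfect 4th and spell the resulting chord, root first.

A perfect 4th up from A# is D#, so the new chord is D# augmented major seventh.
- root: D#
- major 3rd: F##
- augmented 5th: A##
- major 7th: C##

D#, F##, A##, C##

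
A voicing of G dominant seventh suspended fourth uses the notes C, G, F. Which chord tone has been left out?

D

G dominant seventh suspended fourth = G, C, D, F. The voicing lacks the 5th (perfect 5th), D.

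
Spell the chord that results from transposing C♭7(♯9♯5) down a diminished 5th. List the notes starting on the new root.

F A C♯ E♭ G♯

Transposed root: C♭ → F (diminished 5th down). So we spell F dominant seventh sharp nine sharp five:
- root: F
- major 3rd: A
- augmented 5th: C♯
- minor 7th: E♭
- augmented 9th: G♯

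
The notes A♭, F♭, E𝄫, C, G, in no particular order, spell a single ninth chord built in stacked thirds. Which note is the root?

F♭

Arranged so that each adjacent pair is a third by letter name: F♭ – A♭ – C – E𝄫 – G.
The bottom of that stack, F♭, is the root (this is F♭ dominant seventh sharp nine sharp five).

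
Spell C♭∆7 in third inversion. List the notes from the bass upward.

Bb Cb Eb Gb

C♭∆7 = Cb–Eb–Gb–Bb; third inversion → seventh (Bb) lowest.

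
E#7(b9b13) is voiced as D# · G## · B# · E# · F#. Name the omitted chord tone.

C#

The full E#7(b9b13) chord is E#, G##, B#, D#, F#, C#.
Comparing with the voicing, the minor 13th (13th) — C# — is absent.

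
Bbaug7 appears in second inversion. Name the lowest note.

F♯

Bbaug7 = B♭–D–F♯–A♭. Second inversion → fifth in the bass = F♯.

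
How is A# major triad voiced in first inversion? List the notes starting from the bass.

In root position, A# major triad is A-sharp–C-double-sharp–E-sharp.
First inversion puts the third (C-double-sharp) in the bass.

C-double-sharp, E-sharp, A-sharp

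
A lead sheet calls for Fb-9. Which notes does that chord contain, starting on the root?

Root Fb, quality minor ninth:
Root: Fb
Minor 3rd (3rd): Abb
Perfect 5th (5th): Cb
Minor 7th (7th): Ebb
Major 9th (9th): Gb

Fb, Abb, Cb, Ebb, Gb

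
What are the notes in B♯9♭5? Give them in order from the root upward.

B♯9♭5: dominant ninth flat five on B#.
Root: B#
Major 3rd (3rd): D##
Diminished 5th (5th): F#
Minor 7th (7th): A#
Major 9th (9th): C##

B#  D##  F#  A#  C##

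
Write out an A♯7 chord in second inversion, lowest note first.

E# G# A# C##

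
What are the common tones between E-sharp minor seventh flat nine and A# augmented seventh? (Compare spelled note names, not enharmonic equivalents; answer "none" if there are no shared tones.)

G-sharp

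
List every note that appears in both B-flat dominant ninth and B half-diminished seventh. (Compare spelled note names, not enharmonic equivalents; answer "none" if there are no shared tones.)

D F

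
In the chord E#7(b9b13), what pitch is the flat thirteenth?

C♯

E#7(b9b13) is built on E♯; its 13th is a minor 13th above the root.
A sixth above E uses the letter C, and the minor 13th above E♯ is C♯.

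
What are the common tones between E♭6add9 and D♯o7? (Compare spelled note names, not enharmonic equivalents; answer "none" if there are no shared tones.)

E♭6add9: Eb G Bb C F
D♯o7: D# F# A C
Common to both → C.

C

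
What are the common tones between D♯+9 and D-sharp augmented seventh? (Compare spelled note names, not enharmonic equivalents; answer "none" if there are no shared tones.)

D# F## A## C#

D♯+9: D# F## A## C# E#
D-sharp augmented seventh: D# F## A## C#
Common to both → D#, F##, A##, C#.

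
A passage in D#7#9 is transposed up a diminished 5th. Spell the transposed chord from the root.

A, C♯, E, G, B♯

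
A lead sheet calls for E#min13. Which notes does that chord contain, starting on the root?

E#, G#, B#, D#, F##, A#, C##

Root E#, quality minor thirteenth:
Root: E#
Minor 3rd (3rd): G#
Perfect 5th (5th): B#
Minor 7th (7th): D#
Major 9th (9th): F##
Perfect 11th (11th): A#
Major 13th (13th): C##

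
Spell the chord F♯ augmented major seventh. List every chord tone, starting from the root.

F#, A#, C##, E#

Root F#, quality augmented major seventh:
root → F#
3rd (major 3rd) → A#
5th (augmented 5th) → C##
7th (major 7th) → E#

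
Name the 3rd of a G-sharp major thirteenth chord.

G-sharp major thirteenth is built on G♯; its 3rd is a major 3rd above the root.
A third above G uses the letter B, and the major 3rd above G♯ is B♯.

B♯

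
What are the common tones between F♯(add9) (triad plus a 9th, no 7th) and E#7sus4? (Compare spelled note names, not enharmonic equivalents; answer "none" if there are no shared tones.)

F♯(add9): F♯ A♯ C♯ G♯
E#7sus4: E♯ A♯ B♯ D♯
Common to both → A♯.

A♯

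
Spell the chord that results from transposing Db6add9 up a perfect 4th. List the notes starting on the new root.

A perfect 4th up from D♭ is G♭, so the new chord is G♭ six-nine.
G♭ — root
B♭ — major 3rd
D♭ — perfect 5th
E♭ — major 6th
A♭ — major 9th

G♭ B♭ D♭ E♭ A♭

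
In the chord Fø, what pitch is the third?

Root of Fø = F. The 3rd is a minor 3rd: F up a minor 3rd → Ab.

Ab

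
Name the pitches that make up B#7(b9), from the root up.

B# – D## – F## – A# – C#

B#7(b9) is a dominant seventh flat nine built on B#.
root → B#
3rd (major 3rd) → D##
5th (perfect 5th) → F##
7th (minor 7th) → A#
9th (minor 9th) → C#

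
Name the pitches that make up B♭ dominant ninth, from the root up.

B♭ dominant ninth: dominant ninth on Bb.
Bb — root
D — major 3rd
F — perfect 5th
Ab — minor 7th
C — major 9th

Bb, D, F, Ab, C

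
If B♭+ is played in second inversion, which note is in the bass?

F#

B♭+ = Bb–D–F#. Second inversion → fifth in the bass = F#.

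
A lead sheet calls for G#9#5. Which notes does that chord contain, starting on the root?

G♯, B♯, D𝄪, F♯, A♯

Root G♯, quality dominant ninth sharp five:
- root: G♯
- major 3rd: B♯
- augmented 5th: D𝄪
- minor 7th: F♯
- major 9th: A♯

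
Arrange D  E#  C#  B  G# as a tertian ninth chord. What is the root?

C#

Arranged so that each adjacent pair is a third by letter name: C# – E# – G# – B – D.
The bottom of that stack, C#, is the root (this is C# dominant seventh flat nine).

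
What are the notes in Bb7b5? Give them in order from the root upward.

Bb, D, Fb, Ab

Bb7b5 is a dominant seventh flat five built on Bb.
- root: Bb
- major 3rd: D
- diminished 5th: Fb
- minor 7th: Ab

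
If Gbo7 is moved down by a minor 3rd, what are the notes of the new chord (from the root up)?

Eb Gb Bbb Dbb

Transposed root: Gb → Eb (minor 3rd down). So we spell Eb diminished seventh:
Eb — root
Gb — minor 3rd
Bbb — diminished 5th
Dbb — diminished 7th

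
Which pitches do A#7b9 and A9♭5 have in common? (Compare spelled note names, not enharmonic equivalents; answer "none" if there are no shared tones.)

A#7b9: A# C## E# G# B
A9♭5: A C# Eb G B
Common to both → B.

B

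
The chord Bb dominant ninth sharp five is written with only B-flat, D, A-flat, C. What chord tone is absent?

F-sharp

Bb dominant ninth sharp five = B-flat, D, F-sharp, A-flat, C. The voicing lacks the 5th (augmented 5th), F-sharp.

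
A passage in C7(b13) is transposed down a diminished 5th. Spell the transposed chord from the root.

F#, A#, C#, E, D

Transposed root: C → F# (diminished 5th down). So we spell F# dominant seventh flat thirteen:
root → F#
3rd (major 3rd) → A#
5th (perfect 5th) → C#
7th (minor 7th) → E
13th (minor 13th) → D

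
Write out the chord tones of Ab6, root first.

A♭  C  E♭  F

Root A♭, quality major sixth:
A♭ — root
C — major 3rd
E♭ — perfect 5th
F — major 6th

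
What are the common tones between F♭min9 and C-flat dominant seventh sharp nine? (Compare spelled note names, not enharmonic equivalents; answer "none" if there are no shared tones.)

F♭min9 = Fb, Abb, Cb, Ebb, Gb.
C-flat dominant seventh sharp nine = Cb, Eb, Gb, Bbb, D.
Shared: Cb, Gb.

Cb, Gb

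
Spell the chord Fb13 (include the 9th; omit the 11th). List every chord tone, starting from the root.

Fb13: dominant thirteenth on Fb.
root → Fb
3rd (major 3rd) → Ab
5th (perfect 5th) → Cb
7th (minor 7th) → Ebb
9th (major 9th) → Gb
13th (major 13th) → Db

Fb Ab Cb Ebb Gb Db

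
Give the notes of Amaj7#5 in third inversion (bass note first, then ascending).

G#, A, C#, E#

Amaj7#5 = A–C#–E#–G#; third inversion → seventh (G#) lowest.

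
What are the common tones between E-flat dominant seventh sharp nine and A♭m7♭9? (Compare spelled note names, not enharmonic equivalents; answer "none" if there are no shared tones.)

Eb

E-flat dominant seventh sharp nine = Eb, G, Bb, Db, F#.
A♭m7♭9 = Ab, Cb, Eb, Gb, Bbb.
Shared: Eb.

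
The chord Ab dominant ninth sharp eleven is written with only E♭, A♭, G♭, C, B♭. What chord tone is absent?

D

Ab dominant ninth sharp eleven = A♭, C, E♭, G♭, B♭, D. The voicing lacks the 11th (augmented 11th), D.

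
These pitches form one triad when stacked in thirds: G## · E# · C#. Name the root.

Stacking in thirds gives C# – E# – G##, so C# is the root — C# augmented triad.

C#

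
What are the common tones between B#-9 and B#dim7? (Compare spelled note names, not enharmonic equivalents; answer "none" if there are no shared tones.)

B♯, D♯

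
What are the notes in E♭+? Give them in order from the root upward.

Eb  G  B

E♭+: augmented triad on Eb.
Eb — root
G — major 3rd
B — augmented 5th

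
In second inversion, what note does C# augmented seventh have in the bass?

G-double-sharp

C# augmented seventh = C-sharp–E-sharp–G-double-sharp–B. Second inversion → fifth in the bass = G-double-sharp.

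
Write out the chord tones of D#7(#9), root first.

D#  F##  A#  C#  E##

D#7(#9) is a dominant seventh sharp nine built on D#.
D# — root
F## — major 3rd
A# — perfect 5th
C# — minor 7th
E## — augmented 9th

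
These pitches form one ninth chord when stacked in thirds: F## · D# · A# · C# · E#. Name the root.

Stacking in thirds gives D# – F## – A# – C# – E#, so D# is the root — D# dominant ninth.

D#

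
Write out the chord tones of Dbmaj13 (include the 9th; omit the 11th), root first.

Db  F  Ab  C  Eb  Bb

Dbmaj13: major thirteenth on Db.
Db — root
F — major 3rd
Ab — perfect 5th
C — major 7th
Eb — major 9th
Bb — major 13th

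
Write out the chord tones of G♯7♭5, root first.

G♯7♭5 is a dominant seventh flat five built on G#.
- root: G#
- major 3rd: B#
- diminished 5th: D
- minor 7th: F#

G#, B#, D, F#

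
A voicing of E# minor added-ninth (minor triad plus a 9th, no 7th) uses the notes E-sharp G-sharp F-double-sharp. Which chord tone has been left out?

B-sharp

The full E# minor added-ninth chord is E-sharp, G-sharp, B-sharp, F-double-sharp.
Comparing with the voicing, the perfect 5th (5th) — B-sharp — is absent.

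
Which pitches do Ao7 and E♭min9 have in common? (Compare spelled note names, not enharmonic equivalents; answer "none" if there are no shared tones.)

Ao7: A C E♭ G♭
E♭min9: E♭ G♭ B♭ D♭ F
Common to both → E♭, G♭.

E♭ – G♭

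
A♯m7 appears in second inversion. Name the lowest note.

E#

A♯m7 = A#–C#–E#–G#. Second inversion → fifth in the bass = E#.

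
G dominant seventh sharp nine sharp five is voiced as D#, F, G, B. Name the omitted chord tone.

G dominant seventh sharp nine sharp five = G, B, D#, F, A#. The voicing lacks the 9th (augmented 9th), A#.

A#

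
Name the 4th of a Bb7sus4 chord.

Eb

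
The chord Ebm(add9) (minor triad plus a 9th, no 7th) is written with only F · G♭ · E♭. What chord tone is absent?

B♭

The full Ebm(add9) chord is E♭, G♭, B♭, F.
Comparing with the voicing, the perfect 5th (5th) — B♭ — is absent.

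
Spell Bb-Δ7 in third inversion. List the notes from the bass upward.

In root position, Bb-Δ7 is B♭–D♭–F–A.
Third inversion puts the seventh (A) in the bass.

A – B♭ – D♭ – F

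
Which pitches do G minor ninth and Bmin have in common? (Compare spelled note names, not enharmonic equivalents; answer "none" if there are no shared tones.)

G minor ninth: G Bb D F A
Bmin: B D F#
Common to both → D.

D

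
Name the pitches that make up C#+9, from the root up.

C# E# G## B D#

Root C#, quality dominant ninth sharp five:
root → C#
3rd (major 3rd) → E#
5th (augmented 5th) → G##
7th (minor 7th) → B
9th (major 9th) → D#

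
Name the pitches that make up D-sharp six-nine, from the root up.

D♯ F𝄪 A♯ B♯ E♯

D-sharp six-nine: six-nine on D♯.
D♯ — root
F𝄪 — major 3rd
A♯ — perfect 5th
B♯ — major 6th
E♯ — major 9th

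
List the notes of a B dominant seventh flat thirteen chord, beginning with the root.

B – D# – F# – A – G

B dominant seventh flat thirteen is a dominant seventh flat thirteen built on B.
Root: B
Major 3rd (3rd): D#
Perfect 5th (5th): F#
Minor 7th (7th): A
Minor 13th (13th): G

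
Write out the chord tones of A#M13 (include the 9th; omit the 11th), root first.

A#M13: major thirteenth on A♯.
Root: A♯
Major 3rd (3rd): C𝄪
Perfect 5th (5th): E♯
Major 7th (7th): G𝄪
Major 9th (9th): B♯
Major 13th (13th): F𝄪

A♯ – C𝄪 – E♯ – G𝄪 – B♯ – F𝄪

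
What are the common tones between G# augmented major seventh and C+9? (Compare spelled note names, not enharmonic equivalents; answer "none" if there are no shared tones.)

G♯

G# augmented major seventh: G♯ B♯ D𝄪 F𝄪
C+9: C E G♯ B♭ D
Common to both → G♯.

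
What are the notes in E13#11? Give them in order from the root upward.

Root E, quality dominant thirteenth sharp eleven:
- root: E
- major 3rd: G#
- perfect 5th: B
- minor 7th: D
- major 9th: F#
- augmented 11th: A#
- major 13th: C#

E G# B D F# A# C#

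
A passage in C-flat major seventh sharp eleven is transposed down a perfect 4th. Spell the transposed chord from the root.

Gb, Bb, Db, F, C

Transposed root: Cb → Gb (perfect 4th down). So we spell Gb major seventh sharp eleven:
Gb — root
Bb — major 3rd
Db — perfect 5th
F — major 7th
C — augmented 11th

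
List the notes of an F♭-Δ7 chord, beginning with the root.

Root Fb, quality minor-major seventh:
Root: Fb
Minor 3rd (3rd): Abb
Perfect 5th (5th): Cb
Major 7th (7th): Eb

Fb – Abb – Cb – Eb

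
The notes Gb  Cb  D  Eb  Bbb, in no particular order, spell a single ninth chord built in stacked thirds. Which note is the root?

Cb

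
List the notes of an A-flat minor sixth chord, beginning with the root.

Ab – Cb – Eb – F

A-flat minor sixth is a minor sixth built on Ab.
Ab — root
Cb — minor 3rd
Eb — perfect 5th
F — major 6th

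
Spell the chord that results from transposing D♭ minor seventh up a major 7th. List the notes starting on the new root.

D-flat up a major 7th → C. New chord: C minor seventh.
Root: C
Minor 3rd (3rd): E-flat
Perfect 5th (5th): G
Minor 7th (7th): B-flat

C  E-flat  G  B-flat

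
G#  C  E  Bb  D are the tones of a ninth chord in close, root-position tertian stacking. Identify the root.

C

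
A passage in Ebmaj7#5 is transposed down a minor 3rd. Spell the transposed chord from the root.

C, E, G#, B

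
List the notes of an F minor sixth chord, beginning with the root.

F A-flat C D

F minor sixth is a minor sixth built on F.
- root: F
- minor 3rd: A-flat
- perfect 5th: C
- major 6th: D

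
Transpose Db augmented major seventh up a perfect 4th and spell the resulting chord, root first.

Db up a perfect 4th → Gb. New chord: Gb augmented major seventh.
Root: Gb
Major 3rd (3rd): Bb
Augmented 5th (5th): D
Major 7th (7th): F

Gb  Bb  D  F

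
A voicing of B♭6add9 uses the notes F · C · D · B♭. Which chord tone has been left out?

G

B♭6add9 = B♭, D, F, G, C. The voicing lacks the 6th (major 6th), G.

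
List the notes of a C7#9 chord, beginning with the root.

C E G Bb D#

C7#9: dominant seventh sharp nine on C.
Root: C
Major 3rd (3rd): E
Perfect 5th (5th): G
Minor 7th (7th): Bb
Augmented 9th (9th): D#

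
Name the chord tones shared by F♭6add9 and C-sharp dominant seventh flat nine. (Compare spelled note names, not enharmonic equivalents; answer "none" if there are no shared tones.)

F♭6add9: Fb Ab Cb Db Gb
C-sharp dominant seventh flat nine: C# E# G# B D
Common to both → none.

none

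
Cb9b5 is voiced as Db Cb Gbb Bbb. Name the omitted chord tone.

Cb9b5 = Cb, Eb, Gbb, Bbb, Db. The voicing lacks the 3rd (major 3rd), Eb.

Eb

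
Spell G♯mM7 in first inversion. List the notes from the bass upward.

G♯mM7 = G#–B–D#–F##; first inversion → third (B) lowest.

B D# F## G#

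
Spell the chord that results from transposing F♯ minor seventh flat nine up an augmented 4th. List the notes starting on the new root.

Transposed root: F♯ → B♯ (augmented 4th up). So we spell B♯ minor seventh flat nine:
B♯ — root
D♯ — minor 3rd
F𝄪 — perfect 5th
A♯ — minor 7th
C♯ — minor 9th

B♯ – D♯ – F𝄪 – A♯ – C♯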